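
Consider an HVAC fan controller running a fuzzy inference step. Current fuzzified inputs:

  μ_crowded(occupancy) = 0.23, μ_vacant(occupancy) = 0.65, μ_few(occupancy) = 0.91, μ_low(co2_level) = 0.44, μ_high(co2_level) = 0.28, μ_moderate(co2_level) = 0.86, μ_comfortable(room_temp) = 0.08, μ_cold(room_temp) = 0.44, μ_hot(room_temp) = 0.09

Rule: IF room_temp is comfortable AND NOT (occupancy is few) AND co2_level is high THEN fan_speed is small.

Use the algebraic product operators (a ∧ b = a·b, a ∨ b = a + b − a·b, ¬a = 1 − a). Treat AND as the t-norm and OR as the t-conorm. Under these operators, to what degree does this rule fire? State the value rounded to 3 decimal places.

0.002

firing strength: comfortable=0.08, ¬few=1−0.91=0.09, high=0.28; AND[a·b] → w = 0.0020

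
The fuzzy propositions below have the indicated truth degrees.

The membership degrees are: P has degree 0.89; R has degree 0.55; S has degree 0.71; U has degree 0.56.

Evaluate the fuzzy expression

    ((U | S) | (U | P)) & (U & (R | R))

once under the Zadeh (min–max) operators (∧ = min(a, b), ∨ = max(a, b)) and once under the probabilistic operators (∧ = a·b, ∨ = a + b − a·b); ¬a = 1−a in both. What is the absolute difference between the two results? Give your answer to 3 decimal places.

0.106

Under Zadeh (min–max):
  U | S = max(a, b) on (0.56, 0.71) = 0.71
  U | P = max(a, b) on (0.56, 0.89) = 0.89
  (U | S) | (U | P) = max(a, b) on (0.71, 0.89) = 0.89
  R | R = max(a, b) on (0.55, 0.55) = 0.55
  U & (R | R) = min(a, b) on (0.56, 0.55) = 0.55
  ((U | S) | (U | P)) & (U & (R | R)) = min(a, b) on (0.89, 0.55) = 0.55
  → value = 0.5500
Under probabilistic:
  U | S = a + b − a·b on (0.5600, 0.7100) = 0.8724
  U | P = a + b − a·b on (0.5600, 0.8900) = 0.9516
  (U | S) | (U | P) = a + b − a·b on (0.8724, 0.9516) = 0.9938
  R | R = a + b − a·b on (0.5500, 0.5500) = 0.7975
  U & (R | R) = a·b on (0.5600, 0.7975) = 0.4466
  ((U | S) | (U | P)) & (U & (R | R)) = a·b on (0.9938, 0.4466) = 0.4438
  → value = 0.4438
|0.5500 − 0.4438| = 0.106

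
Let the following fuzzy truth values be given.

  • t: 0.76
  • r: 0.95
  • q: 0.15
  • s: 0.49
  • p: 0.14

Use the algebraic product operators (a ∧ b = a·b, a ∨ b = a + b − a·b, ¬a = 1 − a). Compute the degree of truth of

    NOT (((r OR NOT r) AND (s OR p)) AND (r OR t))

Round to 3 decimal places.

NOT r = 1 − 0.9500 = 0.0500
r OR NOT r = a + b − a·b on (0.9500, 0.0500) = 0.9525
s OR p = a + b − a·b on (0.4900, 0.1400) = 0.5614
(r OR NOT r) AND (s OR p) = a·b on (0.9525, 0.5614) = 0.5347
r OR t = a + b − a·b on (0.9500, 0.7600) = 0.9880
((r OR NOT r) AND (s OR p)) AND (r OR t) = a·b on (0.5347, 0.9880) = 0.5283
NOT (((r OR NOT r) AND (s OR p)) AND (r OR t)) = 1 − 0.5283 = 0.4717

0.472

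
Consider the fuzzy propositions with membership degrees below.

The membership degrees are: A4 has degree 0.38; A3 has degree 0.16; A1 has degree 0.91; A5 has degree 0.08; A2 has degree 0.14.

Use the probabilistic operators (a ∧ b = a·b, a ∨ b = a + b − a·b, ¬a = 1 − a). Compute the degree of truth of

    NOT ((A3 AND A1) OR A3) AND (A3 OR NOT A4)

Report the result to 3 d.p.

0.489

A3 AND A1 = a·b on (0.1600, 0.9100) = 0.1456
(A3 AND A1) OR A3 = a + b − a·b on (0.1456, 0.1600) = 0.2823
NOT ((A3 AND A1) OR A3) = 1 − 0.2823 = 0.7177
NOT A4 = 1 − 0.3800 = 0.6200
A3 OR NOT A4 = a + b − a·b on (0.1600, 0.6200) = 0.6808
NOT ((A3 AND A1) OR A3) AND (A3 OR NOT A4) = a·b on (0.7177, 0.6808) = 0.4886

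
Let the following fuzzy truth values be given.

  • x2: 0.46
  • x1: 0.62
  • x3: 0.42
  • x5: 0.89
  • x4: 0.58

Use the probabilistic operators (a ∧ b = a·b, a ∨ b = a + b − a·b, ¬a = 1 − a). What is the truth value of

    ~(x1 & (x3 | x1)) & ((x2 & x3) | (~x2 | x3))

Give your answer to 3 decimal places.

x3 | x1 = a + b − a·b on (0.4200, 0.6200) = 0.7796
x1 & (x3 | x1) = a·b on (0.6200, 0.7796) = 0.4834
~(x1 & (x3 | x1)) = 1 − 0.4834 = 0.5166
x2 & x3 = a·b on (0.4600, 0.4200) = 0.1932
~x2 = 1 − 0.4600 = 0.5400
~x2 | x3 = a + b − a·b on (0.5400, 0.4200) = 0.7332
(x2 & x3) | (~x2 | x3) = a + b − a·b on (0.1932, 0.7332) = 0.7847
~(x1 & (x3 | x1)) & ((x2 & x3) | (~x2 | x3)) = a·b on (0.5166, 0.7847) = 0.4054

0.405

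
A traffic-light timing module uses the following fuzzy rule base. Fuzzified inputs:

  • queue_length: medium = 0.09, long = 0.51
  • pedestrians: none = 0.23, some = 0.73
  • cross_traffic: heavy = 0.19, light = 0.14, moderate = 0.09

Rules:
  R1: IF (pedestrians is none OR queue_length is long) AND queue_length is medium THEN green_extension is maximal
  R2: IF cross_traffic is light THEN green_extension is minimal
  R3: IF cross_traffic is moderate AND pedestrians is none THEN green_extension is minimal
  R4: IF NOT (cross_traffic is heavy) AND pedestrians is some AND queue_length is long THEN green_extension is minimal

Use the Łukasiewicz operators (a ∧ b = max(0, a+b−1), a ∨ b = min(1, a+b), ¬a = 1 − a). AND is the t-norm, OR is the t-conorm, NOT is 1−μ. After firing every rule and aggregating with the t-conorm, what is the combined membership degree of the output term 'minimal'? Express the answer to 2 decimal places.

0.19

R1: (none=0.23 OR long=0.51) = 0.74; AND[max(0, a+b−1)] with medium=0.09 → w = 0.00
R2: light=0.14 → w = 0.14
R3: moderate=0.09, none=0.23; AND[max(0, a+b−1)] → w = 0.00
R4: ¬heavy=1−0.19=0.81, some=0.73, long=0.51; AND[max(0, a+b−1)] → w = 0.05
Rules with consequent 'minimal': {R2, R3, R4} → strengths 0.14, 0.00, 0.05
Aggregate via t-conorm [min(1, a+b)]: 0.19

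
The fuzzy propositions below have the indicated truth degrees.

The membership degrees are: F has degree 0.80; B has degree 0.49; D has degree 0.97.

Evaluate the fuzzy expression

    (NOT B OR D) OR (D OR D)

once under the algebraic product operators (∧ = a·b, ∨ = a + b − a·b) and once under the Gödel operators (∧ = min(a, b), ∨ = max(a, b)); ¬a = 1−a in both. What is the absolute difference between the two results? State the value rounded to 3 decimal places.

0.030

Under algebraic product:
  NOT B = 1 − 0.4900 = 0.5100
  NOT B OR D = a + b − a·b on (0.5100, 0.9700) = 0.9853
  D OR D = a + b − a·b on (0.9700, 0.9700) = 0.9991
  (NOT B OR D) OR (D OR D) = a + b − a·b on (0.9853, 0.9991) = 1.0000
  → value = 1.0000
Under Gödel:
  NOT B = 1 − 0.49 = 0.51
  NOT B OR D = max(a, b) on (0.51, 0.97) = 0.97
  D OR D = max(a, b) on (0.97, 0.97) = 0.97
  (NOT B OR D) OR (D OR D) = max(a, b) on (0.97, 0.97) = 0.97
  → value = 0.9700
|1.0000 − 0.9700| = 0.030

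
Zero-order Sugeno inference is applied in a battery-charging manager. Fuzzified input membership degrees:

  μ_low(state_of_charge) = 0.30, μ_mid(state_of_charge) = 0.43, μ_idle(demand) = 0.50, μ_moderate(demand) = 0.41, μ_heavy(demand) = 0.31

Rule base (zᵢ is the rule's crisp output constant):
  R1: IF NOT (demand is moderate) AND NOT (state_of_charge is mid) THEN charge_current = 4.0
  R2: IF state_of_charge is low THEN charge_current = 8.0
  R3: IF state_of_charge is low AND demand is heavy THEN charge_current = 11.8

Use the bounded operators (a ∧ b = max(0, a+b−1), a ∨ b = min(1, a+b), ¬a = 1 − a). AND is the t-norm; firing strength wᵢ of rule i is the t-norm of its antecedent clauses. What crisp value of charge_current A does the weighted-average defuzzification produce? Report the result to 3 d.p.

6.609

R1 (z=4.0): ¬moderate=1−0.41=0.59, ¬mid=1−0.43=0.57; AND[max(0, a+b−1)] → w = 0.16
R2 (z=8.0): low=0.30 → w = 0.30
R3 (z=11.8): low=0.30, heavy=0.31; AND[max(0, a+b−1)] → w = 0.00
Weighted average = (0.16·4.0 + 0.30·8.0 + 0.00·11.8) / (0.16 + 0.30 + 0.00)
  = 3.0400 / 0.4600 = 6.609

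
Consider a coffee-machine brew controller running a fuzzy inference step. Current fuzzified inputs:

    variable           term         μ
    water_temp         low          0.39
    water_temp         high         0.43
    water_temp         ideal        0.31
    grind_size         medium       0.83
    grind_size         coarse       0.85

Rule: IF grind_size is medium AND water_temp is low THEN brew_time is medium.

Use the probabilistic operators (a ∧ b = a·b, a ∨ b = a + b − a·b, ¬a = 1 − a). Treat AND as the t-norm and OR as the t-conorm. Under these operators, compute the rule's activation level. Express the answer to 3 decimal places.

firing strength: medium=0.83, low=0.39; AND[a·b] → w = 0.3237

0.324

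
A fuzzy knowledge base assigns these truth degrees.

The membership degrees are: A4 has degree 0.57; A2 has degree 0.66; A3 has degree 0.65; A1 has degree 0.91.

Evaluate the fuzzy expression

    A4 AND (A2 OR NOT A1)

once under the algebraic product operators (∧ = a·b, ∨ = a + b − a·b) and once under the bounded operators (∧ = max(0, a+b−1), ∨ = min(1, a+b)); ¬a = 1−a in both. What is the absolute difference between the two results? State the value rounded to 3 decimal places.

Under algebraic product:
  NOT A1 = 1 − 0.9100 = 0.0900
  A2 OR NOT A1 = a + b − a·b on (0.6600, 0.0900) = 0.6906
  A4 AND (A2 OR NOT A1) = a·b on (0.5700, 0.6906) = 0.3936
  → value = 0.3936
Under bounded:
  NOT A1 = 1 − 0.91 = 0.09
  A2 OR NOT A1 = min(1, a+b) on (0.66, 0.09) = 0.75
  A4 AND (A2 OR NOT A1) = max(0, a+b−1) on (0.57, 0.75) = 0.32
  → value = 0.3200
|0.3936 − 0.3200| = 0.074

0.074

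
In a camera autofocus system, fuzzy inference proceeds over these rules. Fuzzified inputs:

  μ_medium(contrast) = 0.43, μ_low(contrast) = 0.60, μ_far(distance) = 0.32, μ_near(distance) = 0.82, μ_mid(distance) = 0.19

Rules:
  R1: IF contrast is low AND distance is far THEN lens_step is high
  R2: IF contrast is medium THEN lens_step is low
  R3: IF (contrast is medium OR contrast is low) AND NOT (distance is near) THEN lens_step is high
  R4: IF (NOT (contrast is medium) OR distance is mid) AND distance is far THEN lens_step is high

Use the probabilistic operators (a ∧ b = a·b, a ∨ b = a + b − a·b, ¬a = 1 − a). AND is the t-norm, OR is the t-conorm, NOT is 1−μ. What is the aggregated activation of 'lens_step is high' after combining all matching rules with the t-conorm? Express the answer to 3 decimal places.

R1: low=0.60, far=0.32; AND[a·b] → w = 0.1920
R2: medium=0.43 → w = 0.4300
R3: (medium=0.43 OR low=0.60) = 0.7720; AND[a·b] with ¬near=1−0.82=0.18 → w = 0.1390
R4: (¬medium=1−0.43=0.57 OR mid=0.19) = 0.6517; AND[a·b] with far=0.32 → w = 0.2085
Rules with consequent 'high': {R1, R3, R4} → strengths 0.1920, 0.1390, 0.2085
Aggregate via t-conorm [a + b − a·b]: 0.4494

0.449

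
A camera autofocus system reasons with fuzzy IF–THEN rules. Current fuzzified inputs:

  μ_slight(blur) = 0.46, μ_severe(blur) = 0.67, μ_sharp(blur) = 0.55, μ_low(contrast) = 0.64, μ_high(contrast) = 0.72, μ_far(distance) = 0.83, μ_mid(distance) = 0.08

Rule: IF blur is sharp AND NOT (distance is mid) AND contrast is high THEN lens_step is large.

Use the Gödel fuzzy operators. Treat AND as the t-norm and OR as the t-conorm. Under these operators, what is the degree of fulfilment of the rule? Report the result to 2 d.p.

0.55

firing strength: sharp=0.55, ¬mid=1−0.08=0.92, high=0.72; AND[min(a, b)] → w = 0.55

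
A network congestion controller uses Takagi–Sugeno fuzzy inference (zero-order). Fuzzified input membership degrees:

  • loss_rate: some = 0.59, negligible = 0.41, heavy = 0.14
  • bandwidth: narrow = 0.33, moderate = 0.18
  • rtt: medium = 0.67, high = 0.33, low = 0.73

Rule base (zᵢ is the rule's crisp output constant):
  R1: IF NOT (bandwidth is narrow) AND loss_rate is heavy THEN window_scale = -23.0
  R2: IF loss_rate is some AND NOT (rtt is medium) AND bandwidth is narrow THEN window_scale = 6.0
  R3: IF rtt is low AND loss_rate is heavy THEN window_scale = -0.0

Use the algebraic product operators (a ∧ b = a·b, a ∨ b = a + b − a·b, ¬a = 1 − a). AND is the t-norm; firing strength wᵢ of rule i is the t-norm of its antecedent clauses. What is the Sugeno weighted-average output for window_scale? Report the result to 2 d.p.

-6.81

R1 (z=-23.0): ¬narrow=1−0.33=0.67, heavy=0.14; AND[a·b] → w = 0.0938
R2 (z=6.0): some=0.59, ¬medium=1−0.67=0.33, narrow=0.33; AND[a·b] → w = 0.0643
R3 (z=-0.0): low=0.73, heavy=0.14; AND[a·b] → w = 0.1022
Weighted average = (0.0938·-23.0 + 0.0643·6.0 + 0.1022·-0.0) / (0.0938 + 0.0643 + 0.1022)
  = -1.7719 / 0.2603 = -6.81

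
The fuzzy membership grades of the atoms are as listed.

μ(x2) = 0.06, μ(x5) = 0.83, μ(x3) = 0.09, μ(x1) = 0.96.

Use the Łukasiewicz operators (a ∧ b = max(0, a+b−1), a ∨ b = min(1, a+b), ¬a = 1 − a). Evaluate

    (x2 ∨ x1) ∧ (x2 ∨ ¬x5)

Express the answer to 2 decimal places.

0.23

x2 ∨ x1 = min(1, a+b) on (0.06, 0.96) = 1.00
¬x5 = 1 − 0.83 = 0.17
x2 ∨ ¬x5 = min(1, a+b) on (0.06, 0.17) = 0.23
(x2 ∨ x1) ∧ (x2 ∨ ¬x5) = max(0, a+b−1) on (1.00, 0.23) = 0.23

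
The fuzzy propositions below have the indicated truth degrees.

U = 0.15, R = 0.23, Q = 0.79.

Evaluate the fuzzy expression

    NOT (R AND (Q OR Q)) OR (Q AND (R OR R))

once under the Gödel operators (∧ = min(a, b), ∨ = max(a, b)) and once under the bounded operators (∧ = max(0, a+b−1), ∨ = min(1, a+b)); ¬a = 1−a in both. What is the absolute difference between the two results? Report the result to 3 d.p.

0.230

Under Gödel:
  Q OR Q = max(a, b) on (0.79, 0.79) = 0.79
  R AND (Q OR Q) = min(a, b) on (0.23, 0.79) = 0.23
  NOT (R AND (Q OR Q)) = 1 − 0.23 = 0.77
  R OR R = max(a, b) on (0.23, 0.23) = 0.23
  Q AND (R OR R) = min(a, b) on (0.79, 0.23) = 0.23
  NOT (R AND (Q OR Q)) OR (Q AND (R OR R)) = max(a, b) on (0.77, 0.23) = 0.77
  → value = 0.7700
Under bounded:
  Q OR Q = min(1, a+b) on (0.79, 0.79) = 1.00
  R AND (Q OR Q) = max(0, a+b−1) on (0.23, 1.00) = 0.23
  NOT (R AND (Q OR Q)) = 1 − 0.23 = 0.77
  R OR R = min(1, a+b) on (0.23, 0.23) = 0.46
  Q AND (R OR R) = max(0, a+b−1) on (0.79, 0.46) = 0.25
  NOT (R AND (Q OR Q)) OR (Q AND (R OR R)) = min(1, a+b) on (0.77, 0.25) = 1.00
  → value = 1.0000
|0.7700 − 1.0000| = 0.230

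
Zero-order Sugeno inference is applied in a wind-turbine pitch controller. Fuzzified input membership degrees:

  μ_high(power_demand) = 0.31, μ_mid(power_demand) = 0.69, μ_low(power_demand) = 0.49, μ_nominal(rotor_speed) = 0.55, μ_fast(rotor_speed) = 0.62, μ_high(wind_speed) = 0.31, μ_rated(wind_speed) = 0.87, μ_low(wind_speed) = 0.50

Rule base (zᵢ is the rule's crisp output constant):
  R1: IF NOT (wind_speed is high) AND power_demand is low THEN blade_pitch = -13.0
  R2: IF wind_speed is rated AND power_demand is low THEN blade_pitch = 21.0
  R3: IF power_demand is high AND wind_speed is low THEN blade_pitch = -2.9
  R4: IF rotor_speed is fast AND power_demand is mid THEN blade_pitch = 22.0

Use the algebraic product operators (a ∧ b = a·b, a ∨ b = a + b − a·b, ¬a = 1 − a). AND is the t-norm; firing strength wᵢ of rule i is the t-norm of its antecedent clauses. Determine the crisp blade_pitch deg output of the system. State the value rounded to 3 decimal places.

10.035

R1 (z=-13.0): ¬high=1−0.31=0.69, low=0.49; AND[a·b] → w = 0.3381
R2 (z=21.0): rated=0.87, low=0.49; AND[a·b] → w = 0.4263
R3 (z=-2.9): high=0.31, low=0.50; AND[a·b] → w = 0.1550
R4 (z=22.0): fast=0.62, mid=0.69; AND[a·b] → w = 0.4278
Weighted average = (0.3381·-13.0 + 0.4263·21.0 + 0.1550·-2.9 + 0.4278·22.0) / (0.3381 + 0.4263 + 0.1550 + 0.4278)
  = 13.5191 / 1.3472 = 10.035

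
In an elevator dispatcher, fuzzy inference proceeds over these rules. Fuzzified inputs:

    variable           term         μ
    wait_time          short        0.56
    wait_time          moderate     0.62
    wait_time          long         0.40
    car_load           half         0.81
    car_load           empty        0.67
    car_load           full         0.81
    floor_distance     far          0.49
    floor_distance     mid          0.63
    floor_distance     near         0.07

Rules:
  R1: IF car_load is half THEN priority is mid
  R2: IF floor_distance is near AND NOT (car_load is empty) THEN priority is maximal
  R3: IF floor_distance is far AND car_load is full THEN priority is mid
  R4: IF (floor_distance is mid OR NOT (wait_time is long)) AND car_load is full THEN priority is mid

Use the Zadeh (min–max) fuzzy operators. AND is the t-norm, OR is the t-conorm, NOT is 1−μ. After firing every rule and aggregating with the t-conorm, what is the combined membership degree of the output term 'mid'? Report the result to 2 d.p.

0.81

R1: half=0.81 → w = 0.81
R2: near=0.07, ¬empty=1−0.67=0.33; AND[min(a, b)] → w = 0.07
R3: far=0.49, full=0.81; AND[min(a, b)] → w = 0.49
R4: (mid=0.63 OR ¬long=1−0.40=0.60) = 0.63; AND[min(a, b)] with full=0.81 → w = 0.63
Rules with consequent 'mid': {R1, R3, R4} → strengths 0.81, 0.49, 0.63
Aggregate via t-conorm [max(a, b)]: 0.81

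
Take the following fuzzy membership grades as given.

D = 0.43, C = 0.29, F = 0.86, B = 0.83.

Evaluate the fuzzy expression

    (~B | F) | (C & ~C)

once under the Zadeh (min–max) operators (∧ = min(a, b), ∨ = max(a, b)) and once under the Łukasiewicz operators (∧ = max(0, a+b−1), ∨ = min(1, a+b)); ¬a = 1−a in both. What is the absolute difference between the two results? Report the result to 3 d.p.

Under Zadeh (min–max):
  ~B = 1 − 0.83 = 0.17
  ~B | F = max(a, b) on (0.17, 0.86) = 0.86
  ~C = 1 − 0.29 = 0.71
  C & ~C = min(a, b) on (0.29, 0.71) = 0.29
  (~B | F) | (C & ~C) = max(a, b) on (0.86, 0.29) = 0.86
  → value = 0.8600
Under Łukasiewicz:
  ~B = 1 − 0.83 = 0.17
  ~B | F = min(1, a+b) on (0.17, 0.86) = 1.00
  ~C = 1 − 0.29 = 0.71
  C & ~C = max(0, a+b−1) on (0.29, 0.71) = 0.00
  (~B | F) | (C & ~C) = min(1, a+b) on (1.00, 0.00) = 1.00
  → value = 1.0000
|0.8600 − 1.0000| = 0.140

0.140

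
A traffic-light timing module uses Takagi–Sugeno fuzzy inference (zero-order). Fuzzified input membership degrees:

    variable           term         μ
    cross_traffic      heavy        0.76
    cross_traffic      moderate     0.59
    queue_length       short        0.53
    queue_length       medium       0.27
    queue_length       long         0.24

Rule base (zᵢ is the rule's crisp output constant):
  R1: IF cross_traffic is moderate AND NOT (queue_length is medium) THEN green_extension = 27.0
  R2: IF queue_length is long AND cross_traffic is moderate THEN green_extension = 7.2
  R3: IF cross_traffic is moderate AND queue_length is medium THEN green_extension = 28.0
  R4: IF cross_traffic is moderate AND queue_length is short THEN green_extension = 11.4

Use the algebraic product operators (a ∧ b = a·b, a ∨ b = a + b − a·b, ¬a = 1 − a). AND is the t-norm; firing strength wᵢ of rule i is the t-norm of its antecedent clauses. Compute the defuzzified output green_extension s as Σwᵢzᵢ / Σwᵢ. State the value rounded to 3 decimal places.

19.797

R1 (z=27.0): moderate=0.59, ¬medium=1−0.27=0.73; AND[a·b] → w = 0.4307
R2 (z=7.2): long=0.24, moderate=0.59; AND[a·b] → w = 0.1416
R3 (z=28.0): moderate=0.59, medium=0.27; AND[a·b] → w = 0.1593
R4 (z=11.4): moderate=0.59, short=0.53; AND[a·b] → w = 0.3127
Weighted average = (0.4307·27.0 + 0.1416·7.2 + 0.1593·28.0 + 0.3127·11.4) / (0.4307 + 0.1416 + 0.1593 + 0.3127)
  = 20.6736 / 1.0443 = 19.797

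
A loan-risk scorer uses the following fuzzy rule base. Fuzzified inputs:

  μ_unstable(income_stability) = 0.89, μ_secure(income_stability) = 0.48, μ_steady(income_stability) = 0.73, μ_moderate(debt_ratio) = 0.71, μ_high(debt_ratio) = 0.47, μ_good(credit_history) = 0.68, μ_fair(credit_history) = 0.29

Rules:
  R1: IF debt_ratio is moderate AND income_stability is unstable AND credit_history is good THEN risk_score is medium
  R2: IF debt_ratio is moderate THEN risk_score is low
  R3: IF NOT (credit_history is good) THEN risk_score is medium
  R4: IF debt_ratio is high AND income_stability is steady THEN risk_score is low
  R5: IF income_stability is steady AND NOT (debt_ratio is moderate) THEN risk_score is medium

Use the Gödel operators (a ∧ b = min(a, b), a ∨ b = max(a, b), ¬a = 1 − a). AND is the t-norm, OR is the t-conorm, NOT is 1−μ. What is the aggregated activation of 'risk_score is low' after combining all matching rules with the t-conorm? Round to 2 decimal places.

0.71

R1: moderate=0.71, unstable=0.89, good=0.68; AND[min(a, b)] → w = 0.68
R2: moderate=0.71 → w = 0.71
R3: ¬good=1−0.68=0.32 → w = 0.32
R4: high=0.47, steady=0.73; AND[min(a, b)] → w = 0.47
R5: steady=0.73, ¬moderate=1−0.71=0.29; AND[min(a, b)] → w = 0.29
Rules with consequent 'low': {R2, R4} → strengths 0.71, 0.47
Aggregate via t-conorm [max(a, b)]: 0.71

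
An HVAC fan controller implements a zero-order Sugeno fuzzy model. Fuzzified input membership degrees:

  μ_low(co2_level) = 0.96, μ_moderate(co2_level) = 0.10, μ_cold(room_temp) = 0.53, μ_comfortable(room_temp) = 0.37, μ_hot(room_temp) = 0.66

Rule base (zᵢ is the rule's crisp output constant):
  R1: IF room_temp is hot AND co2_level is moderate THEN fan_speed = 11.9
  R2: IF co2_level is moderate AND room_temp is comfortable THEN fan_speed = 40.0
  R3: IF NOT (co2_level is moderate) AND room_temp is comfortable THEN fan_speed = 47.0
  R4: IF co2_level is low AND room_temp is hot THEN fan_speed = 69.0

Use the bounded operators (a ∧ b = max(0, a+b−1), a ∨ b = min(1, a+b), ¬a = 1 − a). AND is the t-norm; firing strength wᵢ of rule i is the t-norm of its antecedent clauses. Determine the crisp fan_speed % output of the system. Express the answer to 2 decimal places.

R1 (z=11.9): hot=0.66, moderate=0.10; AND[max(0, a+b−1)] → w = 0.00
R2 (z=40.0): moderate=0.10, comfortable=0.37; AND[max(0, a+b−1)] → w = 0.00
R3 (z=47.0): ¬moderate=1−0.10=0.90, comfortable=0.37; AND[max(0, a+b−1)] → w = 0.27
R4 (z=69.0): low=0.96, hot=0.66; AND[max(0, a+b−1)] → w = 0.62
Weighted average = (0.00·11.9 + 0.00·40.0 + 0.27·47.0 + 0.62·69.0) / (0.00 + 0.00 + 0.27 + 0.62)
  = 55.4700 / 0.8900 = 62.33

62.33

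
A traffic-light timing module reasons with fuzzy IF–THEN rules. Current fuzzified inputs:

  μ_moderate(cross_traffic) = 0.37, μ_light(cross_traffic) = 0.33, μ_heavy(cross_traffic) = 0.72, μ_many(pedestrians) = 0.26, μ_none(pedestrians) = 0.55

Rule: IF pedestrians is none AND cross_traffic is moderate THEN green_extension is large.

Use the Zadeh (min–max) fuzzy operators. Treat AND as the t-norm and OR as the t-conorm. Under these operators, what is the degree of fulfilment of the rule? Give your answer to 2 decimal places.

0.37

firing strength: none=0.55, moderate=0.37; AND[min(a, b)] → w = 0.37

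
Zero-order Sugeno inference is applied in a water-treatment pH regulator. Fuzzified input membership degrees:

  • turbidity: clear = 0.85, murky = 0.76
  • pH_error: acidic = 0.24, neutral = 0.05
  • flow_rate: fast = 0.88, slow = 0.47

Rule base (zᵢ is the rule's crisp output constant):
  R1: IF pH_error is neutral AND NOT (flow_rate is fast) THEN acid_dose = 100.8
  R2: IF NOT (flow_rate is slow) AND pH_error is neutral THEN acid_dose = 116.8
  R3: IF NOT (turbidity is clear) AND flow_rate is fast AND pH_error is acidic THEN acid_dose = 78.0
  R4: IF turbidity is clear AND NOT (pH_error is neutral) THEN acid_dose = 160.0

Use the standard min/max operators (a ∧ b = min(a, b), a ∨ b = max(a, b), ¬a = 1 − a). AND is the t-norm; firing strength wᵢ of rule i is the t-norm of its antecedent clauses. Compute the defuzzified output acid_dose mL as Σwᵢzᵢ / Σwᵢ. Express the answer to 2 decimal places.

R1 (z=100.8): neutral=0.05, ¬fast=1−0.88=0.12; AND[min(a, b)] → w = 0.05
R2 (z=116.8): ¬slow=1−0.47=0.53, neutral=0.05; AND[min(a, b)] → w = 0.05
R3 (z=78.0): ¬clear=1−0.85=0.15, fast=0.88, acidic=0.24; AND[min(a, b)] → w = 0.15
R4 (z=160.0): clear=0.85, ¬neutral=1−0.05=0.95; AND[min(a, b)] → w = 0.85
Weighted average = (0.05·100.8 + 0.05·116.8 + 0.15·78.0 + 0.85·160.0) / (0.05 + 0.05 + 0.15 + 0.85)
  = 158.5800 / 1.1000 = 144.16

144.16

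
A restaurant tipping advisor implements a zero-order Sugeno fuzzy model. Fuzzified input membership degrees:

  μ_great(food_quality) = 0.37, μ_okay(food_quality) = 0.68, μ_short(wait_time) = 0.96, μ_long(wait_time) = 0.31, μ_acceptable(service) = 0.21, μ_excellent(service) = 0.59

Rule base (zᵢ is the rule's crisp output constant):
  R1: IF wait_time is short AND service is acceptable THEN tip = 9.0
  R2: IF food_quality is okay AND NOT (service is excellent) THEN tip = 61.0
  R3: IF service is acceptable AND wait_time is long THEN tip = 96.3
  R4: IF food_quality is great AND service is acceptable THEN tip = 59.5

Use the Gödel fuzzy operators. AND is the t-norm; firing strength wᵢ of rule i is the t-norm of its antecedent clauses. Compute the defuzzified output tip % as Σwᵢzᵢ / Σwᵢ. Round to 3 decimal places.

R1 (z=9.0): short=0.96, acceptable=0.21; AND[min(a, b)] → w = 0.21
R2 (z=61.0): okay=0.68, ¬excellent=1−0.59=0.41; AND[min(a, b)] → w = 0.41
R3 (z=96.3): acceptable=0.21, long=0.31; AND[min(a, b)] → w = 0.21
R4 (z=59.5): great=0.37, acceptable=0.21; AND[min(a, b)] → w = 0.21
Weighted average = (0.21·9.0 + 0.41·61.0 + 0.21·96.3 + 0.21·59.5) / (0.21 + 0.41 + 0.21 + 0.21)
  = 59.6180 / 1.0400 = 57.325

57.325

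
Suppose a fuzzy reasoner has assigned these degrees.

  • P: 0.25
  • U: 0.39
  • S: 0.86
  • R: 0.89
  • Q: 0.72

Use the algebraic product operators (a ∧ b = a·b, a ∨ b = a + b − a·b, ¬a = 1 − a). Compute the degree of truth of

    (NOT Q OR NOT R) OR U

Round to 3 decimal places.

NOT Q = 1 − 0.7200 = 0.2800
NOT R = 1 − 0.8900 = 0.1100
NOT Q OR NOT R = a + b − a·b on (0.2800, 0.1100) = 0.3592
(NOT Q OR NOT R) OR U = a + b − a·b on (0.3592, 0.3900) = 0.6091

0.609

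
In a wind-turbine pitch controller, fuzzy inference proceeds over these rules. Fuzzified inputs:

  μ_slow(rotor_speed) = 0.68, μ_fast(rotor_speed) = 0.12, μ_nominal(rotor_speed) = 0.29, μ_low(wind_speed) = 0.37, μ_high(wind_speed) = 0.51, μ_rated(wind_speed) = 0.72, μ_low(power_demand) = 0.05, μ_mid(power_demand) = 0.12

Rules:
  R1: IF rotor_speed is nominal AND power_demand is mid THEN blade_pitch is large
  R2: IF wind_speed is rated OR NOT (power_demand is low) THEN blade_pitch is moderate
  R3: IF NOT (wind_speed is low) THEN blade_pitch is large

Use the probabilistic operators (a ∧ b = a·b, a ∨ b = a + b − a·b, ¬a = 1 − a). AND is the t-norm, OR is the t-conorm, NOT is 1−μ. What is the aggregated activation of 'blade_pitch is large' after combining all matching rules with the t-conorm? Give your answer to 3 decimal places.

0.643

R1: nominal=0.29, mid=0.12; AND[a·b] → w = 0.0348
R2: rated=0.72, ¬low=1−0.05=0.95; OR[a + b − a·b] → w = 0.9860
R3: ¬low=1−0.37=0.63 → w = 0.6300
Rules with consequent 'large': {R1, R3} → strengths 0.0348, 0.6300
Aggregate via t-conorm [a + b − a·b]: 0.6429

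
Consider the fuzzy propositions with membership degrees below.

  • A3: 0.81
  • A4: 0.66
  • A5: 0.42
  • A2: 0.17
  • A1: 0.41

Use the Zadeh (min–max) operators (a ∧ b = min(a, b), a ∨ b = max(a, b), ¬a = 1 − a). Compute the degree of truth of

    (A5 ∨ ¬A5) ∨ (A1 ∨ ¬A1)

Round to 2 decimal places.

0.59

¬A5 = 1 − 0.42 = 0.58
A5 ∨ ¬A5 = max(a, b) on (0.42, 0.58) = 0.58
¬A1 = 1 − 0.41 = 0.59
A1 ∨ ¬A1 = max(a, b) on (0.41, 0.59) = 0.59
(A5 ∨ ¬A5) ∨ (A1 ∨ ¬A1) = max(a, b) on (0.58, 0.59) = 0.59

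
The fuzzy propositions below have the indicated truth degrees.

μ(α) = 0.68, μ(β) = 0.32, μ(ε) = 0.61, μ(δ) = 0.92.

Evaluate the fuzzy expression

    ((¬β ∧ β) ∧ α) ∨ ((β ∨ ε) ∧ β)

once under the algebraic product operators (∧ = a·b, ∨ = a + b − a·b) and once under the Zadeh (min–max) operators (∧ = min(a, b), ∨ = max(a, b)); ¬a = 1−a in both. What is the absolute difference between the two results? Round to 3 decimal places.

Under algebraic product:
  ¬β = 1 − 0.3200 = 0.6800
  ¬β ∧ β = a·b on (0.6800, 0.3200) = 0.2176
  (¬β ∧ β) ∧ α = a·b on (0.2176, 0.6800) = 0.1480
  β ∨ ε = a + b − a·b on (0.3200, 0.6100) = 0.7348
  (β ∨ ε) ∧ β = a·b on (0.7348, 0.3200) = 0.2351
  ((¬β ∧ β) ∧ α) ∨ ((β ∨ ε) ∧ β) = a + b − a·b on (0.1480, 0.2351) = 0.3483
  → value = 0.3483
Under Zadeh (min–max):
  ¬β = 1 − 0.32 = 0.68
  ¬β ∧ β = min(a, b) on (0.68, 0.32) = 0.32
  (¬β ∧ β) ∧ α = min(a, b) on (0.32, 0.68) = 0.32
  β ∨ ε = max(a, b) on (0.32, 0.61) = 0.61
  (β ∨ ε) ∧ β = min(a, b) on (0.61, 0.32) = 0.32
  ((¬β ∧ β) ∧ α) ∨ ((β ∨ ε) ∧ β) = max(a, b) on (0.32, 0.32) = 0.32
  → value = 0.3200
|0.3483 − 0.3200| = 0.028

0.028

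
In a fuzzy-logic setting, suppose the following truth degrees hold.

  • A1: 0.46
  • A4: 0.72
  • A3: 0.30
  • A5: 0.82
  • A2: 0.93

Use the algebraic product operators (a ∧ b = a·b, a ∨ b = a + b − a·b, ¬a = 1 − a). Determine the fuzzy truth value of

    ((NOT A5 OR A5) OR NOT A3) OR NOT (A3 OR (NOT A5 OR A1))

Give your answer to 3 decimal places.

NOT A5 = 1 − 0.8200 = 0.1800
NOT A5 OR A5 = a + b − a·b on (0.1800, 0.8200) = 0.8524
NOT A3 = 1 − 0.3000 = 0.7000
(NOT A5 OR A5) OR NOT A3 = a + b − a·b on (0.8524, 0.7000) = 0.9557
NOT A5 = 1 − 0.8200 = 0.1800
NOT A5 OR A1 = a + b − a·b on (0.1800, 0.4600) = 0.5572
A3 OR (NOT A5 OR A1) = a + b − a·b on (0.3000, 0.5572) = 0.6900
NOT (A3 OR (NOT A5 OR A1)) = 1 − 0.6900 = 0.3100
((NOT A5 OR A5) OR NOT A3) OR NOT (A3 OR (NOT A5 OR A1)) = a + b − a·b on (0.9557, 0.3100) = 0.9694

0.969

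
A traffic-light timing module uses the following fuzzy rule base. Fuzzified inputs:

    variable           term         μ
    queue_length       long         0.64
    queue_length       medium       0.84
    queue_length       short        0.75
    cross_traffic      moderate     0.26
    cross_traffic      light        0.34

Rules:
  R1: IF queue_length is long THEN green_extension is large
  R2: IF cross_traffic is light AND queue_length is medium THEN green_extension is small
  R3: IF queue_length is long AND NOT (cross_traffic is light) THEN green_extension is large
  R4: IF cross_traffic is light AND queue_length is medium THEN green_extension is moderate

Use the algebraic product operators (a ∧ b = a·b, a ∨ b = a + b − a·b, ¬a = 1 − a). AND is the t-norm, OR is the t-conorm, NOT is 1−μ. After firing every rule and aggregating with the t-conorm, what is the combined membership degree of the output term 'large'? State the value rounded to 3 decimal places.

0.792

R1: long=0.64 → w = 0.6400
R2: light=0.34, medium=0.84; AND[a·b] → w = 0.2856
R3: long=0.64, ¬light=1−0.34=0.66; AND[a·b] → w = 0.4224
R4: light=0.34, medium=0.84; AND[a·b] → w = 0.2856
Rules with consequent 'large': {R1, R3} → strengths 0.6400, 0.4224
Aggregate via t-conorm [a + b − a·b]: 0.7921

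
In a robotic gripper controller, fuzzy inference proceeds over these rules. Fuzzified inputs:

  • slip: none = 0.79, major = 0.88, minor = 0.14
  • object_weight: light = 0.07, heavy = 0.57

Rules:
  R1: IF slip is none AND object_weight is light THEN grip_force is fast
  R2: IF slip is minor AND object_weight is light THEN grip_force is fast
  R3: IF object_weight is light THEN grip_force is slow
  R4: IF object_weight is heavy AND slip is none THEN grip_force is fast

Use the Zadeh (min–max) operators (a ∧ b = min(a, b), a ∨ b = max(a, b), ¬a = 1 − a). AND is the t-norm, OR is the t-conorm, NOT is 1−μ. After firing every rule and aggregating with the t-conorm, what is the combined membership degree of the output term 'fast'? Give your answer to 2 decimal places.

0.57

R1: none=0.79, light=0.07; AND[min(a, b)] → w = 0.07
R2: minor=0.14, light=0.07; AND[min(a, b)] → w = 0.07
R3: light=0.07 → w = 0.07
R4: heavy=0.57, none=0.79; AND[min(a, b)] → w = 0.57
Rules with consequent 'fast': {R1, R2, R4} → strengths 0.07, 0.07, 0.57
Aggregate via t-conorm [max(a, b)]: 0.57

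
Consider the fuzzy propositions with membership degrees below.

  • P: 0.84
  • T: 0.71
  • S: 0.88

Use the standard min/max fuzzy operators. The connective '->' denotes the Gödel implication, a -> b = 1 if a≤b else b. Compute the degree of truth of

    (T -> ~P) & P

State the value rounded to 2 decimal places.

0.16

~P = 1 − 0.84 = 0.16
T -> ~P  [Gödel: 1 if a≤b else b] with a=0.71, b=0.16 → 0.16
(T -> ~P) & P = min(a, b) on (0.16, 0.84) = 0.16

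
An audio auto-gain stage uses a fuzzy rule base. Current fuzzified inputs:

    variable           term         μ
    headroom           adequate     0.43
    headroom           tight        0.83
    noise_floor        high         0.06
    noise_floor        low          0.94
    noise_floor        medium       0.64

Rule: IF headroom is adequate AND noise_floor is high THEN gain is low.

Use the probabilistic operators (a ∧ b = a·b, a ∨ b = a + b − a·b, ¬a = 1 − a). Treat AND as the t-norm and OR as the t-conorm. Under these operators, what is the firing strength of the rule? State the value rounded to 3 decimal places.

0.026

firing strength: adequate=0.43, high=0.06; AND[a·b] → w = 0.0258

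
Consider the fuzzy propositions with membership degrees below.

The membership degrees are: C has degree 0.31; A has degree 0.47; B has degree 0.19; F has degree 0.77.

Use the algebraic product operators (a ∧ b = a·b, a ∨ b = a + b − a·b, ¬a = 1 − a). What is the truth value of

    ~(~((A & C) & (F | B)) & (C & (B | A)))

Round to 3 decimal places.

0.844

A & C = a·b on (0.4700, 0.3100) = 0.1457
F | B = a + b − a·b on (0.7700, 0.1900) = 0.8137
(A & C) & (F | B) = a·b on (0.1457, 0.8137) = 0.1186
~((A & C) & (F | B)) = 1 − 0.1186 = 0.8814
B | A = a + b − a·b on (0.1900, 0.4700) = 0.5707
C & (B | A) = a·b on (0.3100, 0.5707) = 0.1769
~((A & C) & (F | B)) & (C & (B | A)) = a·b on (0.8814, 0.1769) = 0.1559
~(~((A & C) & (F | B)) & (C & (B | A))) = 1 − 0.1559 = 0.8441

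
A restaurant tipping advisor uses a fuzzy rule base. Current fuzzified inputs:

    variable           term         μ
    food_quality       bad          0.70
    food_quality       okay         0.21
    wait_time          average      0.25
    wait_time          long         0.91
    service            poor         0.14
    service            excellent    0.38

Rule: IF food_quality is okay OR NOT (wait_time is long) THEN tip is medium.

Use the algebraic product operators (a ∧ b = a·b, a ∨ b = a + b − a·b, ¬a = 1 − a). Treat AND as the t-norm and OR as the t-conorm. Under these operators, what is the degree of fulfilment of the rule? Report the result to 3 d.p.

firing strength: okay=0.21, ¬long=1−0.91=0.09; OR[a + b − a·b] → w = 0.2811

0.281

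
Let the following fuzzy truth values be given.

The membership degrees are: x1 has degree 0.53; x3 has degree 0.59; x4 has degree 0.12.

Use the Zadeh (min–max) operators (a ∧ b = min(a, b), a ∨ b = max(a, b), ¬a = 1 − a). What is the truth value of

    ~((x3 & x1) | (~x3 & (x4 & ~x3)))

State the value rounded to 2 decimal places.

0.47

x3 & x1 = min(a, b) on (0.59, 0.53) = 0.53
~x3 = 1 − 0.59 = 0.41
~x3 = 1 − 0.59 = 0.41
x4 & ~x3 = min(a, b) on (0.12, 0.41) = 0.12
~x3 & (x4 & ~x3) = min(a, b) on (0.41, 0.12) = 0.12
(x3 & x1) | (~x3 & (x4 & ~x3)) = max(a, b) on (0.53, 0.12) = 0.53
~((x3 & x1) | (~x3 & (x4 & ~x3))) = 1 − 0.53 = 0.47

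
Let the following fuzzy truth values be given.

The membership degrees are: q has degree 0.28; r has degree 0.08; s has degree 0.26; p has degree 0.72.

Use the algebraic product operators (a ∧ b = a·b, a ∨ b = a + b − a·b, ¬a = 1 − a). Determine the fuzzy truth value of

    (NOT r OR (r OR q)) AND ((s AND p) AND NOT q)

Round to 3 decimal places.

NOT r = 1 − 0.0800 = 0.9200
r OR q = a + b − a·b on (0.0800, 0.2800) = 0.3376
NOT r OR (r OR q) = a + b − a·b on (0.9200, 0.3376) = 0.9470
s AND p = a·b on (0.2600, 0.7200) = 0.1872
NOT q = 1 − 0.2800 = 0.7200
(s AND p) AND NOT q = a·b on (0.1872, 0.7200) = 0.1348
(NOT r OR (r OR q)) AND ((s AND p) AND NOT q) = a·b on (0.9470, 0.1348) = 0.1276

0.128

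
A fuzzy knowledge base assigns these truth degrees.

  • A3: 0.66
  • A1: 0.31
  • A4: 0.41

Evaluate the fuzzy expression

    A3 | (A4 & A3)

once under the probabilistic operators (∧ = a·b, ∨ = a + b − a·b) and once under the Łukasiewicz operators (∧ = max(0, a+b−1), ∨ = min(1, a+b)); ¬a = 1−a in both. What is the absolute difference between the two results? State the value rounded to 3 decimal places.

Under probabilistic:
  A4 & A3 = a·b on (0.4100, 0.6600) = 0.2706
  A3 | (A4 & A3) = a + b − a·b on (0.6600, 0.2706) = 0.7520
  → value = 0.7520
Under Łukasiewicz:
  A4 & A3 = max(0, a+b−1) on (0.41, 0.66) = 0.07
  A3 | (A4 & A3) = min(1, a+b) on (0.66, 0.07) = 0.73
  → value = 0.7300
|0.7520 − 0.7300| = 0.022

0.022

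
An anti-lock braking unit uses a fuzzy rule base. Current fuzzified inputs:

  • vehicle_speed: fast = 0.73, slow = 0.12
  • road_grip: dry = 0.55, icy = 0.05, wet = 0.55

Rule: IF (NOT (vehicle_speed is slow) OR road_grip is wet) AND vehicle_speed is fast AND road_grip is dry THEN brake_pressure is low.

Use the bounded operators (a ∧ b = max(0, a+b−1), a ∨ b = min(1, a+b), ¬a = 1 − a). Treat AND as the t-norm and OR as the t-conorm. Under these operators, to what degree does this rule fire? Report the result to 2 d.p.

0.28

firing strength: (¬slow=1−0.12=0.88 OR wet=0.55) = 1.00; AND[max(0, a+b−1)] with fast=0.73, dry=0.55 → w = 0.28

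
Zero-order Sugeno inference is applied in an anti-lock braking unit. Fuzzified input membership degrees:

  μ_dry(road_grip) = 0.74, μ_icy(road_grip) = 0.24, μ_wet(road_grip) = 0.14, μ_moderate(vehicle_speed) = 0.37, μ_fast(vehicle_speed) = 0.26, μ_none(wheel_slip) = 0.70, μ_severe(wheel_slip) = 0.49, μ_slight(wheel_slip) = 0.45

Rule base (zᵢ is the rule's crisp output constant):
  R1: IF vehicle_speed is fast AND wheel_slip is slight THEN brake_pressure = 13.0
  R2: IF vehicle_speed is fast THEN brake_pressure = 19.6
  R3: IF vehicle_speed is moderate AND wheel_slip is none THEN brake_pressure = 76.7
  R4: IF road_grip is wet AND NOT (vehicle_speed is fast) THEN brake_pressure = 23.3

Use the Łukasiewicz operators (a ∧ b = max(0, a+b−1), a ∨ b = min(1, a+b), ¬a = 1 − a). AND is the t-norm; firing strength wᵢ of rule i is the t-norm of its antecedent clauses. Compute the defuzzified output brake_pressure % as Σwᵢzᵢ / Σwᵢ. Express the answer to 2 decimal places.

31.71

R1 (z=13.0): fast=0.26, slight=0.45; AND[max(0, a+b−1)] → w = 0.00
R2 (z=19.6): fast=0.26 → w = 0.26
R3 (z=76.7): moderate=0.37, none=0.70; AND[max(0, a+b−1)] → w = 0.07
R4 (z=23.3): wet=0.14, ¬fast=1−0.26=0.74; AND[max(0, a+b−1)] → w = 0.00
Weighted average = (0.00·13.0 + 0.26·19.6 + 0.07·76.7 + 0.00·23.3) / (0.00 + 0.26 + 0.07 + 0.00)
  = 10.4650 / 0.3300 = 31.71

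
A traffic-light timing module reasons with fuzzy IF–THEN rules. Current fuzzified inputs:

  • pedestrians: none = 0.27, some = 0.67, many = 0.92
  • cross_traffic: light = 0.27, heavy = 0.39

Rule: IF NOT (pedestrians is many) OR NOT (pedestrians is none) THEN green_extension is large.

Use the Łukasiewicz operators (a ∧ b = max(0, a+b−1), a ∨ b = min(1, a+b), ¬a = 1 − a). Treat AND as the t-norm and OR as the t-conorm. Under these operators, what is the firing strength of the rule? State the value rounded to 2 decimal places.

firing strength: ¬many=1−0.92=0.08, ¬none=1−0.27=0.73; OR[min(1, a+b)] → w = 0.81

0.81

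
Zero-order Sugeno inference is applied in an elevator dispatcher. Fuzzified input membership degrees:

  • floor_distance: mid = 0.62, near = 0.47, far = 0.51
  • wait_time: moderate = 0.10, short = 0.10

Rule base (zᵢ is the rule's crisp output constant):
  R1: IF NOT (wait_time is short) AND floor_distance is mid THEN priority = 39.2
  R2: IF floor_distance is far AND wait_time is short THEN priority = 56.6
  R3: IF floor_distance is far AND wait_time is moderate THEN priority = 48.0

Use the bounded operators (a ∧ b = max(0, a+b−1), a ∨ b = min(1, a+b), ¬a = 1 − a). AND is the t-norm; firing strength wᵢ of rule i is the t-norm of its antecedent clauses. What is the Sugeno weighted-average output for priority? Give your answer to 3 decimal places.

R1 (z=39.2): ¬short=1−0.10=0.90, mid=0.62; AND[max(0, a+b−1)] → w = 0.52
R2 (z=56.6): far=0.51, short=0.10; AND[max(0, a+b−1)] → w = 0.00
R3 (z=48.0): far=0.51, moderate=0.10; AND[max(0, a+b−1)] → w = 0.00
Weighted average = (0.52·39.2 + 0.00·56.6 + 0.00·48.0) / (0.52 + 0.00 + 0.00)
  = 20.3840 / 0.5200 = 39.200

39.200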